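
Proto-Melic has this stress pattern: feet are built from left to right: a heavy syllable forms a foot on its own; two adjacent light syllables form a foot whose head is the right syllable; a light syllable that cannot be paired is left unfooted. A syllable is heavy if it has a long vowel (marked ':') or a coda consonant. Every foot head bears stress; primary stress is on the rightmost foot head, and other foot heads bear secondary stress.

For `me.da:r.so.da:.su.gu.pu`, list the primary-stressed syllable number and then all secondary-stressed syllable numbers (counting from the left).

Weights: 1 me L, 2 da:r H, 3 so L, 4 da: H, 5 su L, 6 gu L, 7 pu L.
Parse left to right (heavy = foot alone; LL = one foot; stranded L unfooted): me (ˈda:r) so (ˈda:) (su.ˈgu) pu.
Foot heads: 2, 4, 6.
Primary stress on the rightmost head = syllable 6.
Secondary stress on 2, 4: me.ˌda:r.so.ˌda:.su.ˈgu.pu.

primary 6, secondary 2, 4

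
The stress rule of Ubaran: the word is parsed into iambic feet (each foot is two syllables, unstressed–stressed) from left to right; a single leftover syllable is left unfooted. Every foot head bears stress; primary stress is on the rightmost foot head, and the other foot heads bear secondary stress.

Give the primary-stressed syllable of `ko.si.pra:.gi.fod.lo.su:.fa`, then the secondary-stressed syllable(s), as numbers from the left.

primary 8, secondary 2, 4, 6

Parse left to right into iambic (σˈσ) feet: (ko.ˈsi) (pra:.ˈgi) (fod.ˈlo) (su:.ˈfa).
Foot heads (stressed positions): 2, 4, 6, 8.
End Rule Rightmost: primary stress on the rightmost head = syllable 8.
Secondary stress on 2, 4, 6: ko.ˌsi.pra:.ˌgi.fod.ˌlo.su:.ˈfa.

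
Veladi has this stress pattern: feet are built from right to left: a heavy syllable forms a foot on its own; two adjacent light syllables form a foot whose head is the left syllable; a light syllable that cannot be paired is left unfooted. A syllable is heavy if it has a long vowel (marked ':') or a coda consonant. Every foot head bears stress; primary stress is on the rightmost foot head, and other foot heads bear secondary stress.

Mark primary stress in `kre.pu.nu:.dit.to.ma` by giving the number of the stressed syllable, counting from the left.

5

Weights: 1 kre L, 2 pu L, 3 nu: H, 4 dit H, 5 to L, 6 ma L.
Parse right to left (heavy = foot alone; LL = one foot; stranded L unfooted): (ˈkre.pu) (ˈnu:) (ˈdit) (ˈto.ma).
Foot heads: 1, 3, 4, 5.
Primary stress on the rightmost head = syllable 5.
Primary stress: syllable 5 → kre.pu.nu:.dit.ˈto.ma.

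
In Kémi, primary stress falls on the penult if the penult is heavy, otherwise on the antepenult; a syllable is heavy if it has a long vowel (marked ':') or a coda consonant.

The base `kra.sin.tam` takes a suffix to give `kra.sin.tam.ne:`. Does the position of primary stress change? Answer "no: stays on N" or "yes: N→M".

yes: 2→3

Base `kra.sin.tam` (3 syllables):
  Weights: 1 kra L, 2 sin H, 3 tam H.
  The penult (syllable 2, sin) is heavy, so it takes stress.
  → primary stress on syllable 2.
Suffixed `kra.sin.tam.ne:` (4 syllables):
  Weights: 2 sin H, 3 tam H, 4 ne: H.
  The penult (syllable 3, tam) is heavy, so it takes stress.
  → primary stress on syllable 3.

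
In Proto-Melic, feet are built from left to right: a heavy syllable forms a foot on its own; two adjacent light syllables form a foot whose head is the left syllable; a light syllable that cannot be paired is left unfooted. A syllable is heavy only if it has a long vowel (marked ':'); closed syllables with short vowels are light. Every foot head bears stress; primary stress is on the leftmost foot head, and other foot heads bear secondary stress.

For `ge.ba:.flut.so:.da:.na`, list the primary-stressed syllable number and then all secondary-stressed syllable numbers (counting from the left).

Weights: 1 ge L, 2 ba: H, 3 flut L, 4 so: H, 5 da: H, 6 na L.
Parse left to right (heavy = foot alone; LL = one foot; stranded L unfooted): ge (ˈba:) flut (ˈso:) (ˈda:) na.
Foot heads: 2, 4, 5.
Primary stress on the leftmost head = syllable 2.
Secondary stress on 4, 5: ge.ˈba:.flut.ˌso:.ˌda:.na.

primary 2, secondary 4, 5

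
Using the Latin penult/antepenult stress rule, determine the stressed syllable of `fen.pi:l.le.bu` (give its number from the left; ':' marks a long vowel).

2

Classical Latin: stress the penult if heavy (long vowel or closed), else the antepenult.
Weights: 2 pi:l H, 3 le L, 4 bu L.
The penult (syllable 3, le) is light, so stress falls on the antepenult (syllable 2, pi:l).
Stress on syllable 2: fen.ˈpi:l.le.bu.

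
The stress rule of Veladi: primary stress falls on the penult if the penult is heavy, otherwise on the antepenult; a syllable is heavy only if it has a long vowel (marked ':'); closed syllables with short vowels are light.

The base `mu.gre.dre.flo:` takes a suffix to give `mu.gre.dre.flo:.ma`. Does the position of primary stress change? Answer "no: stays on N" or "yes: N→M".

Base `mu.gre.dre.flo:` (4 syllables):
  Weights: 2 gre L, 3 dre L, 4 flo: H.
  The penult (syllable 3, dre) is light, so stress falls on the antepenult (syllable 2, gre).
  → primary stress on syllable 2.
Suffixed `mu.gre.dre.flo:.ma` (5 syllables):
  Weights: 3 dre L, 4 flo: H, 5 ma L.
  The penult (syllable 4, flo:) is heavy, so it takes stress.
  → primary stress on syllable 4.

yes: 2→4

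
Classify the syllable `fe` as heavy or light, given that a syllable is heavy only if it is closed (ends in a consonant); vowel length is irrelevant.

light

`fe`: short vowel, open (no coda). Open (no coda) → light.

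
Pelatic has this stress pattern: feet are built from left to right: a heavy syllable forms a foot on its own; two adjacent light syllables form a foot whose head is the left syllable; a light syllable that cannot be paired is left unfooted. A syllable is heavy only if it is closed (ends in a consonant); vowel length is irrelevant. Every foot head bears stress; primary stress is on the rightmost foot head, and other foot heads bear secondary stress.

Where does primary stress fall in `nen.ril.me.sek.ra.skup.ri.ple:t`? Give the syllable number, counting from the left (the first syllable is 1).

8

Weights: 1 nen H, 2 ril H, 3 me L, 4 sek H, 5 ra L, 6 skup H, 7 ri L, 8 ple:t H.
Parse left to right (heavy = foot alone; LL = one foot; stranded L unfooted): (ˈnen) (ˈril) me (ˈsek) ra (ˈskup) ri (ˈple:t).
Foot heads: 1, 2, 4, 6, 8.
Primary stress on the rightmost head = syllable 8.
Primary stress: syllable 8 → nen.ril.me.sek.ra.skup.ri.ˈple:t.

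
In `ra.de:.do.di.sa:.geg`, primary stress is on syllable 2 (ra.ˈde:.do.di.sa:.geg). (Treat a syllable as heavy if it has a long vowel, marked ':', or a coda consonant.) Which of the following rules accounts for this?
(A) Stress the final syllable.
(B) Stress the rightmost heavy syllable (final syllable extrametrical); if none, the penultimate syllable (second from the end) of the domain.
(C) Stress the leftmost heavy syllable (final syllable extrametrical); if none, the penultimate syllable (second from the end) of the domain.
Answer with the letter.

C

Rule A → syllable 6 (observed: 2).
Rule B → syllable 5 (observed: 2).
Rule C → syllable 2 ✓.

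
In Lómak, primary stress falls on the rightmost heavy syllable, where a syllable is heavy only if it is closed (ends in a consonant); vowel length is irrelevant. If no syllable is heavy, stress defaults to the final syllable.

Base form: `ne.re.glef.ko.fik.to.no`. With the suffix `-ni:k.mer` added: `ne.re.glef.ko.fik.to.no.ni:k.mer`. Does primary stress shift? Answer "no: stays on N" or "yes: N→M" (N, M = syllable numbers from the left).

yes: 5→9

Base `ne.re.glef.ko.fik.to.no` (7 syllables):
  Weights: 1 ne L, 2 re L, 3 glef H, 4 ko L, 5 fik H, 6 to L, 7 no L.
  Heavy syllables in the domain: 3, 5. The rightmost is syllable 5 (fik).
  → primary stress on syllable 5.
Suffixed `ne.re.glef.ko.fik.to.no.ni:k.mer` (9 syllables):
  Weights: 1 ne L, 2 re L, 3 glef H, 4 ko L, 5 fik H, 6 to L, 7 no L, 8 ni:k H, 9 mer H.
  Heavy syllables in the domain: 3, 5, 8, 9. The rightmost is syllable 9 (mer).
  → primary stress on syllable 9.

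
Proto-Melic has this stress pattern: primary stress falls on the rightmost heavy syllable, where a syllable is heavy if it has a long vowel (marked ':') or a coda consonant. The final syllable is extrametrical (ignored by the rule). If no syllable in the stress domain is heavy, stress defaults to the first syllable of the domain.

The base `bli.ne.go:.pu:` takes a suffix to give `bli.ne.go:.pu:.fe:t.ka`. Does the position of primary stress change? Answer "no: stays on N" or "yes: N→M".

yes: 3→5

Base `bli.ne.go:.pu:` (4 syllables):
  The final syllable (4, pu:) is extrametrical; the stress domain is syllables 1–3.
  Weights: 1 bli L, 2 ne L, 3 go: H.
  Heavy syllables in the domain: 3. The rightmost is syllable 3 (go:).
  → primary stress on syllable 3.
Suffixed `bli.ne.go:.pu:.fe:t.ka` (6 syllables):
  The final syllable (6, ka) is extrametrical; the stress domain is syllables 1–5.
  Weights: 1 bli L, 2 ne L, 3 go: H, 4 pu: H, 5 fe:t H.
  Heavy syllables in the domain: 3, 4, 5. The rightmost is syllable 5 (fe:t).
  → primary stress on syllable 5.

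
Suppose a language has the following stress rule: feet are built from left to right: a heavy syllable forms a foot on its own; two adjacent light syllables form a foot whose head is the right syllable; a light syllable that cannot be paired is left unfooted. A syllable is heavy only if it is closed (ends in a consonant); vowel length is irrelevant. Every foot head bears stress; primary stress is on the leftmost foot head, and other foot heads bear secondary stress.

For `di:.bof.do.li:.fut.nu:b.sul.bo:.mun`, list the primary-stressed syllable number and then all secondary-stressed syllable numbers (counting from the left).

primary 2, secondary 4, 5, 6, 7, 9

Weights: 1 di: L, 2 bof H, 3 do L, 4 li: L, 5 fut H, 6 nu:b H, 7 sul H, 8 bo: L, 9 mun H.
Parse left to right (heavy = foot alone; LL = one foot; stranded L unfooted): di: (ˈbof) (do.ˈli:) (ˈfut) (ˈnu:b) (ˈsul) bo: (ˈmun).
Foot heads: 2, 4, 5, 6, 7, 9.
Primary stress on the leftmost head = syllable 2.
Secondary stress on 4, 5, 6, 7, 9: di:.ˈbof.do.ˌli:.ˌfut.ˌnu:b.ˌsul.bo:.ˌmun.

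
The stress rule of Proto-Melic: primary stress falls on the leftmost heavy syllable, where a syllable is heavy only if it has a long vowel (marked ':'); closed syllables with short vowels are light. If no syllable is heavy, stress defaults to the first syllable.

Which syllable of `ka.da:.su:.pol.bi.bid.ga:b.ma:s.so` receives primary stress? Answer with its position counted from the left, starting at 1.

2

Weights: 1 ka L, 2 da: H, 3 su: H, 4 pol L, 5 bi L, 6 bid L, 7 ga:b H, 8 ma:s H, 9 so L.
Heavy syllables in the domain: 2, 3, 7, 8. The leftmost is syllable 2 (da:).
Primary stress: syllable 2 → ka.ˈda:.su:.pol.bi.bid.ga:b.ma:s.so.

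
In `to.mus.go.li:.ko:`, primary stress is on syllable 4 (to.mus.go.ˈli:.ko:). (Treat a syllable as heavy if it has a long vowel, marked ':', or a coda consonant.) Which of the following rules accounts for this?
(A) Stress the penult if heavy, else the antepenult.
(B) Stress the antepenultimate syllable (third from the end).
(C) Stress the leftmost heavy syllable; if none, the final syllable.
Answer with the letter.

A

Rule A → syllable 4 ✓.
Rule B → syllable 3 (observed: 4).
Rule C → syllable 2 (observed: 4).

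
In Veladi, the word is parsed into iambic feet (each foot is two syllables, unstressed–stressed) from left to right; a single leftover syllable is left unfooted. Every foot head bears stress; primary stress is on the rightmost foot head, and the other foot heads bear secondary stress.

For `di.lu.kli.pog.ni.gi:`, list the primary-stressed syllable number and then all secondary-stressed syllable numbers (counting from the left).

primary 6, secondary 2, 4

Parse left to right into iambic (σˈσ) feet: (di.ˈlu) (kli.ˈpog) (ni.ˈgi:).
Foot heads (stressed positions): 2, 4, 6.
End Rule Rightmost: primary stress on the rightmost head = syllable 6.
Secondary stress on 2, 4: di.ˌlu.kli.ˌpog.ni.ˈgi:.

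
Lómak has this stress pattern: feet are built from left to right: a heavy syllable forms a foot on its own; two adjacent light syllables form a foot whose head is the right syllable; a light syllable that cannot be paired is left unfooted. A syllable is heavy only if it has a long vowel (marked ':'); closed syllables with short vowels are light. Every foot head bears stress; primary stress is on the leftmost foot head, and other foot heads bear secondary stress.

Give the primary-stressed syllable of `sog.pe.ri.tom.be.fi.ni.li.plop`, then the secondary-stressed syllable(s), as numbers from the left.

primary 2, secondary 4, 6, 8

Weights: 1 sog L, 2 pe L, 3 ri L, 4 tom L, 5 be L, 6 fi L, 7 ni L, 8 li L, 9 plop L.
Parse left to right (heavy = foot alone; LL = one foot; stranded L unfooted): (sog.ˈpe) (ri.ˈtom) (be.ˈfi) (ni.ˈli) plop.
Foot heads: 2, 4, 6, 8.
Primary stress on the leftmost head = syllable 2.
Secondary stress on 4, 6, 8: sog.ˈpe.ri.ˌtom.be.ˌfi.ni.ˌli.plop.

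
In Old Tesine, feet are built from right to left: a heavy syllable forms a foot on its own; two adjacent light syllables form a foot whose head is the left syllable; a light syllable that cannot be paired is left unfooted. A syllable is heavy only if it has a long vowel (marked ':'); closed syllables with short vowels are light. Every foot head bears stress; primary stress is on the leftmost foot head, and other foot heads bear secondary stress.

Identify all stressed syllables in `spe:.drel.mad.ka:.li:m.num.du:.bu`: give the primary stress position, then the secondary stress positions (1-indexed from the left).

primary 1, secondary 2, 4, 5, 7

Weights: 1 spe: H, 2 drel L, 3 mad L, 4 ka: H, 5 li:m H, 6 num L, 7 du: H, 8 bu L.
Parse right to left (heavy = foot alone; LL = one foot; stranded L unfooted): (ˈspe:) (ˈdrel.mad) (ˈka:) (ˈli:m) num (ˈdu:) bu.
Foot heads: 1, 2, 4, 5, 7.
Primary stress on the leftmost head = syllable 1.
Secondary stress on 2, 4, 5, 7: ˈspe:.ˌdrel.mad.ˌka:.ˌli:m.num.ˌdu:.bu.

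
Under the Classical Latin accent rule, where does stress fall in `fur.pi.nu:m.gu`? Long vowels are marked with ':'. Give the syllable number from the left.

3

Classical Latin: stress the penult if heavy (long vowel or closed), else the antepenult.
Weights: 2 pi L, 3 nu:m H, 4 gu L.
The penult (syllable 3, nu:m) is heavy, so it takes stress.
Stress on syllable 3: fur.pi.ˈnu:m.gu.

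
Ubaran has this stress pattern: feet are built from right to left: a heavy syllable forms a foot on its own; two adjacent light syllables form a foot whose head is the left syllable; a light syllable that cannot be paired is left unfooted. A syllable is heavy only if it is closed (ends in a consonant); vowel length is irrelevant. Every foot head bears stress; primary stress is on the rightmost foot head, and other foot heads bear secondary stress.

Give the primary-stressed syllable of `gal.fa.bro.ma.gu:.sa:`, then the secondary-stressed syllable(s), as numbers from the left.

Weights: 1 gal H, 2 fa L, 3 bro L, 4 ma L, 5 gu: L, 6 sa: L.
Parse right to left (heavy = foot alone; LL = one foot; stranded L unfooted): (ˈgal) fa (ˈbro.ma) (ˈgu:.sa:).
Foot heads: 1, 3, 5.
Primary stress on the rightmost head = syllable 5.
Secondary stress on 1, 3: ˌgal.fa.ˌbro.ma.ˈgu:.sa:.

primary 5, secondary 1, 3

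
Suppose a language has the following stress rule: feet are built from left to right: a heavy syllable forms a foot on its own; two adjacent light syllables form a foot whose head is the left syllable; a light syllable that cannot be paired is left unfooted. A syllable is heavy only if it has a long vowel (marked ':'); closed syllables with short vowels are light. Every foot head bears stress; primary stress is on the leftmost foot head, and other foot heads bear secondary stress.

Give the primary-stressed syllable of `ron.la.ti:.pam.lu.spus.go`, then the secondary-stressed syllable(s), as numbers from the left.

Weights: 1 ron L, 2 la L, 3 ti: H, 4 pam L, 5 lu L, 6 spus L, 7 go L.
Parse left to right (heavy = foot alone; LL = one foot; stranded L unfooted): (ˈron.la) (ˈti:) (ˈpam.lu) (ˈspus.go).
Foot heads: 1, 3, 4, 6.
Primary stress on the leftmost head = syllable 1.
Secondary stress on 3, 4, 6: ˈron.la.ˌti:.ˌpam.lu.ˌspus.go.

primary 1, secondary 3, 4, 6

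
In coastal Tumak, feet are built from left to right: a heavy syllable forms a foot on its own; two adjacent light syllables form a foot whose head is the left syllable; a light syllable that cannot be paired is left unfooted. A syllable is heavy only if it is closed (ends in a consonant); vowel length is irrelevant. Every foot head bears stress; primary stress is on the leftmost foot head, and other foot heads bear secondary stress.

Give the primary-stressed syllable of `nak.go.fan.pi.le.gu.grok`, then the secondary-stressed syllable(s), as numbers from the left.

Weights: 1 nak H, 2 go L, 3 fan H, 4 pi L, 5 le L, 6 gu L, 7 grok H.
Parse left to right (heavy = foot alone; LL = one foot; stranded L unfooted): (ˈnak) go (ˈfan) (ˈpi.le) gu (ˈgrok).
Foot heads: 1, 3, 4, 7.
Primary stress on the leftmost head = syllable 1.
Secondary stress on 3, 4, 7: ˈnak.go.ˌfan.ˌpi.le.gu.ˌgrok.

primary 1, secondary 3, 4, 7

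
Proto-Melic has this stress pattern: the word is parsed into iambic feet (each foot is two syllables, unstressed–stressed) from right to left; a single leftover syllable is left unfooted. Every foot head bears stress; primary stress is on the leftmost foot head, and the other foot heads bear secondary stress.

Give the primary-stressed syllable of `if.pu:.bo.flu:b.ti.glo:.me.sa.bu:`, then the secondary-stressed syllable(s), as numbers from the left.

primary 3, secondary 5, 7, 9

Parse right to left into iambic (σˈσ) feet: if (pu:.ˈbo) (flu:b.ˈti) (glo:.ˈme) (sa.ˈbu:). Syllable 1 is left unfooted.
Foot heads (stressed positions): 3, 5, 7, 9.
End Rule Leftmost: primary stress on the leftmost head = syllable 3.
Secondary stress on 5, 7, 9: if.pu:.ˈbo.flu:b.ˌti.glo:.ˌme.sa.ˌbu:.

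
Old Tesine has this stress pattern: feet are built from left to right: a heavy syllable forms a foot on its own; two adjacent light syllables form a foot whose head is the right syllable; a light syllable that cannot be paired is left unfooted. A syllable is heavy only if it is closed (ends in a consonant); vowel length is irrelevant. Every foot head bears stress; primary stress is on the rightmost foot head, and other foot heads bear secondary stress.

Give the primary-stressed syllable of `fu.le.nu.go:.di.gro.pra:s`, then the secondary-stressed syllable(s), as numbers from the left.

Weights: 1 fu L, 2 le L, 3 nu L, 4 go: L, 5 di L, 6 gro L, 7 pra:s H.
Parse left to right (heavy = foot alone; LL = one foot; stranded L unfooted): (fu.ˈle) (nu.ˈgo:) (di.ˈgro) (ˈpra:s).
Foot heads: 2, 4, 6, 7.
Primary stress on the rightmost head = syllable 7.
Secondary stress on 2, 4, 6: fu.ˌle.nu.ˌgo:.di.ˌgro.ˈpra:s.

primary 7, secondary 2, 4, 6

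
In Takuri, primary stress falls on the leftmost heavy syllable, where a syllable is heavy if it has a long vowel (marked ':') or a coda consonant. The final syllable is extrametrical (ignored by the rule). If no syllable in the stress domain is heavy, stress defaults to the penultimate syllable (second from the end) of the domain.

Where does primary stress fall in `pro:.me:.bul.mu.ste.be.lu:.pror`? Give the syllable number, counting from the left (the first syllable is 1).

The final syllable (8, pror) is extrametrical; the stress domain is syllables 1–7.
Weights: 1 pro: H, 2 me: H, 3 bul H, 4 mu L, 5 ste L, 6 be L, 7 lu: H.
Heavy syllables in the domain: 1, 2, 3, 7. The leftmost is syllable 1 (pro:).
Primary stress: syllable 1 → ˈpro:.me:.bul.mu.ste.be.lu:.pror.

1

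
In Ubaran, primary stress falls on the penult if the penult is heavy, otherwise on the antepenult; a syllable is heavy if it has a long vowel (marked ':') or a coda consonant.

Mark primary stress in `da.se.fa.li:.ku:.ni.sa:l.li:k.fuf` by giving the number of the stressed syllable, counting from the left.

Weights: 7 sa:l H, 8 li:k H, 9 fuf H.
The penult (syllable 8, li:k) is heavy, so it takes stress.
Primary stress: syllable 8 → da.se.fa.li:.ku:.ni.sa:l.ˈli:k.fuf.

8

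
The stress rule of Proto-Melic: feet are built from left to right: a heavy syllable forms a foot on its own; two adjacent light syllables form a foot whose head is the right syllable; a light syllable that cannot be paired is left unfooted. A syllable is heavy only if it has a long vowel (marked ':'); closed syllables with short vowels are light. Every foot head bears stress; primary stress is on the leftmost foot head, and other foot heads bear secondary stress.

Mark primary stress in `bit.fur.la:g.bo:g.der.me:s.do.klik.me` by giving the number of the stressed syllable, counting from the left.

Weights: 1 bit L, 2 fur L, 3 la:g H, 4 bo:g H, 5 der L, 6 me:s H, 7 do L, 8 klik L, 9 me L.
Parse left to right (heavy = foot alone; LL = one foot; stranded L unfooted): (bit.ˈfur) (ˈla:g) (ˈbo:g) der (ˈme:s) (do.ˈklik) me.
Foot heads: 2, 3, 4, 6, 8.
Primary stress on the leftmost head = syllable 2.
Primary stress: syllable 2 → bit.ˈfur.la:g.bo:g.der.me:s.do.klik.me.

2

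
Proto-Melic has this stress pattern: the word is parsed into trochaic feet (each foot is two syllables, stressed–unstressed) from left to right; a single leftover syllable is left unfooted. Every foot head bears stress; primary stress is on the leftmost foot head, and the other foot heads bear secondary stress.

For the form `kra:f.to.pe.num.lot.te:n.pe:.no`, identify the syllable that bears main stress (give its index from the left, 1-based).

Parse left to right into trochaic (ˈσσ) feet: (ˈkra:f.to) (ˈpe.num) (ˈlot.te:n) (ˈpe:.no).
Foot heads (stressed positions): 1, 3, 5, 7.
End Rule Leftmost: primary stress on the leftmost head = syllable 1.
Primary stress: syllable 1 → ˈkra:f.to.pe.num.lot.te:n.pe:.no.

1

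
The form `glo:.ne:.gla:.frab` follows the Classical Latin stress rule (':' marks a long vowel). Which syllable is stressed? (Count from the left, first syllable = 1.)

3

Classical Latin: stress the penult if heavy (long vowel or closed), else the antepenult.
Weights: 2 ne: H, 3 gla: H, 4 frab H.
The penult (syllable 3, gla:) is heavy, so it takes stress.
Stress on syllable 3: glo:.ne:.ˈgla:.frab.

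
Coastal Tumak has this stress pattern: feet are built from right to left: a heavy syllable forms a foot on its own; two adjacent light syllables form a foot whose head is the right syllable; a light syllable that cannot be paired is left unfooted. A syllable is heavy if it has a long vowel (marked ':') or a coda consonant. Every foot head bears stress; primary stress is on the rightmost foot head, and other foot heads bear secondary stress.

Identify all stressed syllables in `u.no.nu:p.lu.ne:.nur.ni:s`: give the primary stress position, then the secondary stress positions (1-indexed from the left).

Weights: 1 u L, 2 no L, 3 nu:p H, 4 lu L, 5 ne: H, 6 nur H, 7 ni:s H.
Parse right to left (heavy = foot alone; LL = one foot; stranded L unfooted): (u.ˈno) (ˈnu:p) lu (ˈne:) (ˈnur) (ˈni:s).
Foot heads: 2, 3, 5, 6, 7.
Primary stress on the rightmost head = syllable 7.
Secondary stress on 2, 3, 5, 6: u.ˌno.ˌnu:p.lu.ˌne:.ˌnur.ˈni:s.

primary 7, secondary 2, 3, 5, 6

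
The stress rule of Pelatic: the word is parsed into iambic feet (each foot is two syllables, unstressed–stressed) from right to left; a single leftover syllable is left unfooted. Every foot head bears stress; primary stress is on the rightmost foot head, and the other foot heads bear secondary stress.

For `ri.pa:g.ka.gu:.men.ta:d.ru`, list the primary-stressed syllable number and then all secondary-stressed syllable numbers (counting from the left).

primary 7, secondary 3, 5

Parse right to left into iambic (σˈσ) feet: ri (pa:g.ˈka) (gu:.ˈmen) (ta:d.ˈru). Syllable 1 is left unfooted.
Foot heads (stressed positions): 3, 5, 7.
End Rule Rightmost: primary stress on the rightmost head = syllable 7.
Secondary stress on 3, 5: ri.pa:g.ˌka.gu:.ˌmen.ta:d.ˈru.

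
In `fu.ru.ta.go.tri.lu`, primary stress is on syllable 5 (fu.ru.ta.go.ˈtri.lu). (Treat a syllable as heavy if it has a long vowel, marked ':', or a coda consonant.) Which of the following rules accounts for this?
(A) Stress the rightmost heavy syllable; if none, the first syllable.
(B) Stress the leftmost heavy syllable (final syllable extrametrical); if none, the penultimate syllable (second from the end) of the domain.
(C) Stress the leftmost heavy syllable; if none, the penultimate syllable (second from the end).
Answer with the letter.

Rule A → syllable 1 (observed: 5).
Rule B → syllable 4 (observed: 5).
Rule C → syllable 5 ✓.

C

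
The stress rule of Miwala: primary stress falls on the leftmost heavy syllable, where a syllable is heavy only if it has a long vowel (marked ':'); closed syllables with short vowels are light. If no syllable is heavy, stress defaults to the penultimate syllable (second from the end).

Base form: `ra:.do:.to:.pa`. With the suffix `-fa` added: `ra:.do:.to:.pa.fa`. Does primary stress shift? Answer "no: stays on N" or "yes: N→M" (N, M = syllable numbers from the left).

Base `ra:.do:.to:.pa` (4 syllables):
  Weights: 1 ra: H, 2 do: H, 3 to: H, 4 pa L.
  Heavy syllables in the domain: 1, 2, 3. The leftmost is syllable 1 (ra:).
  → primary stress on syllable 1.
Suffixed `ra:.do:.to:.pa.fa` (5 syllables):
  Weights: 1 ra: H, 2 do: H, 3 to: H, 4 pa L, 5 fa L.
  Heavy syllables in the domain: 1, 2, 3. The leftmost is syllable 1 (ra:).
  → primary stress on syllable 1.

no: stays on 1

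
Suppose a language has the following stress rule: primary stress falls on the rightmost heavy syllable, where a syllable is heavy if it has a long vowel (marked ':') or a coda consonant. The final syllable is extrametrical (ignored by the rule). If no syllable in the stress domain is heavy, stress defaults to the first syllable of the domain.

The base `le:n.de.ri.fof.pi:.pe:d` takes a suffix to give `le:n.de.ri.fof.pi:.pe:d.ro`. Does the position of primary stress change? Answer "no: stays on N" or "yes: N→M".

Base `le:n.de.ri.fof.pi:.pe:d` (6 syllables):
  The final syllable (6, pe:d) is extrametrical; the stress domain is syllables 1–5.
  Weights: 1 le:n H, 2 de L, 3 ri L, 4 fof H, 5 pi: H.
  Heavy syllables in the domain: 1, 4, 5. The rightmost is syllable 5 (pi:).
  → primary stress on syllable 5.
Suffixed `le:n.de.ri.fof.pi:.pe:d.ro` (7 syllables):
  The final syllable (7, ro) is extrametrical; the stress domain is syllables 1–6.
  Weights: 1 le:n H, 2 de L, 3 ri L, 4 fof H, 5 pi: H, 6 pe:d H.
  Heavy syllables in the domain: 1, 4, 5, 6. The rightmost is syllable 6 (pe:d).
  → primary stress on syllable 6.

yes: 5→6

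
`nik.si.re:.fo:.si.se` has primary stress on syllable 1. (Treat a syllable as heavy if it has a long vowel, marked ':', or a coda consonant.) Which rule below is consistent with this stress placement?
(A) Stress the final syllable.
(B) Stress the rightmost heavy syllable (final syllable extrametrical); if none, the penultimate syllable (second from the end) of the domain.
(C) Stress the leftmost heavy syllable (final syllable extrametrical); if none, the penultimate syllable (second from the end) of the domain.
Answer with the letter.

C

Rule A → syllable 6 (observed: 1).
Rule B → syllable 4 (observed: 1).
Rule C → syllable 1 ✓.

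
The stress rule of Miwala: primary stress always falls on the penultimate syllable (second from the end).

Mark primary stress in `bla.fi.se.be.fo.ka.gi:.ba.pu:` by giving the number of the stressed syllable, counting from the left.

8

The word has 9 syllables; the penultimate syllable (second from the end) is syllable 8 (ba).
Primary stress: syllable 8 → bla.fi.se.be.fo.ka.gi:.ˈba.pu:.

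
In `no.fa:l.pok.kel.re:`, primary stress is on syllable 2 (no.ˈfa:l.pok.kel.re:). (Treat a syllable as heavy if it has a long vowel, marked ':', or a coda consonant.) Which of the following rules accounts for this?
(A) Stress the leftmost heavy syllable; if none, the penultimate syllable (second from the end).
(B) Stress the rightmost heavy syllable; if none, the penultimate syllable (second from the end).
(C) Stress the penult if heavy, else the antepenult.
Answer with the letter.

Rule A → syllable 2 ✓.
Rule B → syllable 5 (observed: 2).
Rule C → syllable 4 (observed: 2).

A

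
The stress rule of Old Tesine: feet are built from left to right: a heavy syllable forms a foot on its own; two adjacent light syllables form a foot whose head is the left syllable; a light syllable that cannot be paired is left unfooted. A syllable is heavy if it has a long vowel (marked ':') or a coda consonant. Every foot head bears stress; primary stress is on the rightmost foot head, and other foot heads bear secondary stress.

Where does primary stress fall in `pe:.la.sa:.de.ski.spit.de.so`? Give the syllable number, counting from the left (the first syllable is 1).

7

Weights: 1 pe: H, 2 la L, 3 sa: H, 4 de L, 5 ski L, 6 spit H, 7 de L, 8 so L.
Parse left to right (heavy = foot alone; LL = one foot; stranded L unfooted): (ˈpe:) la (ˈsa:) (ˈde.ski) (ˈspit) (ˈde.so).
Foot heads: 1, 3, 4, 6, 7.
Primary stress on the rightmost head = syllable 7.
Primary stress: syllable 7 → pe:.la.sa:.de.ski.spit.ˈde.so.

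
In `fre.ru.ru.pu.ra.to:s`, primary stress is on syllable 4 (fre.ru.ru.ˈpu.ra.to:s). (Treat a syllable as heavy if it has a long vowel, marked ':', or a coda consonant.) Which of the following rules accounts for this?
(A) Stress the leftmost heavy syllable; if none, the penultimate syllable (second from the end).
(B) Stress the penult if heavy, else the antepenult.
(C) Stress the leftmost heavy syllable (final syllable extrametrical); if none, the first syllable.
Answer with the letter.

Rule A → syllable 6 (observed: 4).
Rule B → syllable 4 ✓.
Rule C → syllable 1 (observed: 4).

B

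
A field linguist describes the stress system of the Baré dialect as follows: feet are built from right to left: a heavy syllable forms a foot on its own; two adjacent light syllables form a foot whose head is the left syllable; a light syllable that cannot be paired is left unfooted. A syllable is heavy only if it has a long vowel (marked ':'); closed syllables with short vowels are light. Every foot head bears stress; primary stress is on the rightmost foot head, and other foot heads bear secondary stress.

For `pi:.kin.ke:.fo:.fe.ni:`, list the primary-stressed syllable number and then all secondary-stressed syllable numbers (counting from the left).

primary 6, secondary 1, 3, 4

Weights: 1 pi: H, 2 kin L, 3 ke: H, 4 fo: H, 5 fe L, 6 ni: H.
Parse right to left (heavy = foot alone; LL = one foot; stranded L unfooted): (ˈpi:) kin (ˈke:) (ˈfo:) fe (ˈni:).
Foot heads: 1, 3, 4, 6.
Primary stress on the rightmost head = syllable 6.
Secondary stress on 1, 3, 4: ˌpi:.kin.ˌke:.ˌfo:.fe.ˈni:.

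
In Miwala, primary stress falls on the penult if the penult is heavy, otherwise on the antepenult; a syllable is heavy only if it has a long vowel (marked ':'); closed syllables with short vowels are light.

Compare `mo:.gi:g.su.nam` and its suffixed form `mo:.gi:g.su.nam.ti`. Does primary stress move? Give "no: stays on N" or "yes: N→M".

Base `mo:.gi:g.su.nam` (4 syllables):
  Weights: 2 gi:g H, 3 su L, 4 nam L.
  The penult (syllable 3, su) is light, so stress falls on the antepenult (syllable 2, gi:g).
  → primary stress on syllable 2.
Suffixed `mo:.gi:g.su.nam.ti` (5 syllables):
  Weights: 3 su L, 4 nam L, 5 ti L.
  The penult (syllable 4, nam) is light, so stress falls on the antepenult (syllable 3, su).
  → primary stress on syllable 3.

yes: 2→3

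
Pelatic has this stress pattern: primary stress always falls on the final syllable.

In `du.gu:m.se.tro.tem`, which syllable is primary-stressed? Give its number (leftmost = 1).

5

The word has 5 syllables; the final syllable is syllable 5 (tem).
Primary stress: syllable 5 → du.gu:m.se.tro.ˈtem.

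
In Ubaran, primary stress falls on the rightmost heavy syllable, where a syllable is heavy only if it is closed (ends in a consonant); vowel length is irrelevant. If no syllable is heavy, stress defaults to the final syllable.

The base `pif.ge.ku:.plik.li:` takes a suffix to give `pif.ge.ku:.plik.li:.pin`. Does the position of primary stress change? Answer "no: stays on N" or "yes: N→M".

yes: 4→6

Base `pif.ge.ku:.plik.li:` (5 syllables):
  Weights: 1 pif H, 2 ge L, 3 ku: L, 4 plik H, 5 li: L.
  Heavy syllables in the domain: 1, 4. The rightmost is syllable 4 (plik).
  → primary stress on syllable 4.
Suffixed `pif.ge.ku:.plik.li:.pin` (6 syllables):
  Weights: 1 pif H, 2 ge L, 3 ku: L, 4 plik H, 5 li: L, 6 pin H.
  Heavy syllables in the domain: 1, 4, 6. The rightmost is syllable 6 (pin).
  → primary stress on syllable 6.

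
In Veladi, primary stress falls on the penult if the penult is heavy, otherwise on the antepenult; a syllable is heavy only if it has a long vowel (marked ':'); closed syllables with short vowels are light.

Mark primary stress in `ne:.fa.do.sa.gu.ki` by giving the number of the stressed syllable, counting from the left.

4

Weights: 4 sa L, 5 gu L, 6 ki L.
The penult (syllable 5, gu) is light, so stress falls on the antepenult (syllable 4, sa).
Primary stress: syllable 4 → ne:.fa.do.ˈsa.gu.ki.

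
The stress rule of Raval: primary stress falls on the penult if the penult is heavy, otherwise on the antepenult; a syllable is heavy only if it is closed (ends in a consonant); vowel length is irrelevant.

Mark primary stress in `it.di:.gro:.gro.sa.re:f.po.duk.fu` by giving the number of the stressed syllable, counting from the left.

8

Weights: 7 po L, 8 duk H, 9 fu L.
The penult (syllable 8, duk) is heavy, so it takes stress.
Primary stress: syllable 8 → it.di:.gro:.gro.sa.re:f.po.ˈduk.fu.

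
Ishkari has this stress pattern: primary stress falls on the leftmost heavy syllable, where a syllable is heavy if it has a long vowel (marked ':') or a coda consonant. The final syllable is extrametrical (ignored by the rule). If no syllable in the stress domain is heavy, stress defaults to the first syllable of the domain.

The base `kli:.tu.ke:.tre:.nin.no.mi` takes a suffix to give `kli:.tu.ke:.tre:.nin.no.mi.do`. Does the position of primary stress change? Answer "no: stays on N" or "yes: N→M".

no: stays on 1

Base `kli:.tu.ke:.tre:.nin.no.mi` (7 syllables):
  The final syllable (7, mi) is extrametrical; the stress domain is syllables 1–6.
  Weights: 1 kli: H, 2 tu L, 3 ke: H, 4 tre: H, 5 nin H, 6 no L.
  Heavy syllables in the domain: 1, 3, 4, 5. The leftmost is syllable 1 (kli:).
  → primary stress on syllable 1.
Suffixed `kli:.tu.ke:.tre:.nin.no.mi.do` (8 syllables):
  The final syllable (8, do) is extrametrical; the stress domain is syllables 1–7.
  Weights: 1 kli: H, 2 tu L, 3 ke: H, 4 tre: H, 5 nin H, 6 no L, 7 mi L.
  Heavy syllables in the domain: 1, 3, 4, 5. The leftmost is syllable 1 (kli:).
  → primary stress on syllable 1.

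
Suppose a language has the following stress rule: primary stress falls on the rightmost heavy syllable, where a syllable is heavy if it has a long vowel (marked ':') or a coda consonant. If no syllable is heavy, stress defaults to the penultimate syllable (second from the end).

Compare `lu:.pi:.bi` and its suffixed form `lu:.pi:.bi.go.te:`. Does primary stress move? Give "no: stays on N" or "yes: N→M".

yes: 2→5

Base `lu:.pi:.bi` (3 syllables):
  Weights: 1 lu: H, 2 pi: H, 3 bi L.
  Heavy syllables in the domain: 1, 2. The rightmost is syllable 2 (pi:).
  → primary stress on syllable 2.
Suffixed `lu:.pi:.bi.go.te:` (5 syllables):
  Weights: 1 lu: H, 2 pi: H, 3 bi L, 4 go L, 5 te: H.
  Heavy syllables in the domain: 1, 2, 5. The rightmost is syllable 5 (te:).
  → primary stress on syllable 5.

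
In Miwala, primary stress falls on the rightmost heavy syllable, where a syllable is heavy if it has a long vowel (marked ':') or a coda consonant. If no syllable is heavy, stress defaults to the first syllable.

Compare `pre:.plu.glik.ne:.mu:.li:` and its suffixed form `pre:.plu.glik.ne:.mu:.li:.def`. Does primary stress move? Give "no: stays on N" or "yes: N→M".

yes: 6→7

Base `pre:.plu.glik.ne:.mu:.li:` (6 syllables):
  Weights: 1 pre: H, 2 plu L, 3 glik H, 4 ne: H, 5 mu: H, 6 li: H.
  Heavy syllables in the domain: 1, 3, 4, 5, 6. The rightmost is syllable 6 (li:).
  → primary stress on syllable 6.
Suffixed `pre:.plu.glik.ne:.mu:.li:.def` (7 syllables):
  Weights: 1 pre: H, 2 plu L, 3 glik H, 4 ne: H, 5 mu: H, 6 li: H, 7 def H.
  Heavy syllables in the domain: 1, 3, 4, 5, 6, 7. The rightmost is syllable 7 (def).
  → primary stress on syllable 7.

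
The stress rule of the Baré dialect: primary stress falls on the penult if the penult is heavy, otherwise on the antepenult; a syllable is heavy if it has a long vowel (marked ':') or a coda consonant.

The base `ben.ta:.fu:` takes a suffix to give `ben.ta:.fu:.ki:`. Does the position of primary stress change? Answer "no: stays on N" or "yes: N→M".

yes: 2→3

Base `ben.ta:.fu:` (3 syllables):
  Weights: 1 ben H, 2 ta: H, 3 fu: H.
  The penult (syllable 2, ta:) is heavy, so it takes stress.
  → primary stress on syllable 2.
Suffixed `ben.ta:.fu:.ki:` (4 syllables):
  Weights: 2 ta: H, 3 fu: H, 4 ki: H.
  The penult (syllable 3, fu:) is heavy, so it takes stress.
  → primary stress on syllable 3.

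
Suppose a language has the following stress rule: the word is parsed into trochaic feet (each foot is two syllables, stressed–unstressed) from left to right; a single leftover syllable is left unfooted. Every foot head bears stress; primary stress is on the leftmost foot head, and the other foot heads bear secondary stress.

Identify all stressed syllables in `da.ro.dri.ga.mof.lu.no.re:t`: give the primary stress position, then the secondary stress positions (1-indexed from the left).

primary 1, secondary 3, 5, 7

Parse left to right into trochaic (ˈσσ) feet: (ˈda.ro) (ˈdri.ga) (ˈmof.lu) (ˈno.re:t).
Foot heads (stressed positions): 1, 3, 5, 7.
End Rule Leftmost: primary stress on the leftmost head = syllable 1.
Secondary stress on 3, 5, 7: ˈda.ro.ˌdri.ga.ˌmof.lu.ˌno.re:t.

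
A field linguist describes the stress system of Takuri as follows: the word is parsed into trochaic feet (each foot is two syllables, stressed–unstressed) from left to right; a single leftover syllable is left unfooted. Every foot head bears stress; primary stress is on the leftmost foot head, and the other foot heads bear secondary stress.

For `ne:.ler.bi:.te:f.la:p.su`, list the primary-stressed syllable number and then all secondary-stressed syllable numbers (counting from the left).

primary 1, secondary 3, 5

Parse left to right into trochaic (ˈσσ) feet: (ˈne:.ler) (ˈbi:.te:f) (ˈla:p.su).
Foot heads (stressed positions): 1, 3, 5.
End Rule Leftmost: primary stress on the leftmost head = syllable 1.
Secondary stress on 3, 5: ˈne:.ler.ˌbi:.te:f.ˌla:p.su.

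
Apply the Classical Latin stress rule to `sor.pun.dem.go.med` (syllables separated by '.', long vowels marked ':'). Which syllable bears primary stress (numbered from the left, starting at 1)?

Classical Latin: stress the penult if heavy (long vowel or closed), else the antepenult.
Weights: 3 dem H, 4 go L, 5 med H.
The penult (syllable 4, go) is light, so stress falls on the antepenult (syllable 3, dem).
Stress on syllable 3: sor.pun.ˈdem.go.med.

3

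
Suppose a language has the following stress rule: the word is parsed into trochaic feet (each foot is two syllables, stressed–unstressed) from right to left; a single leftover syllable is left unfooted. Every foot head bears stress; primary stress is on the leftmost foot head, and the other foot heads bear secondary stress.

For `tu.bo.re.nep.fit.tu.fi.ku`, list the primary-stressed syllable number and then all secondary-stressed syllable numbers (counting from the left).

primary 1, secondary 3, 5, 7

Parse right to left into trochaic (ˈσσ) feet: (ˈtu.bo) (ˈre.nep) (ˈfit.tu) (ˈfi.ku).
Foot heads (stressed positions): 1, 3, 5, 7.
End Rule Leftmost: primary stress on the leftmost head = syllable 1.
Secondary stress on 3, 5, 7: ˈtu.bo.ˌre.nep.ˌfit.tu.ˌfi.ku.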